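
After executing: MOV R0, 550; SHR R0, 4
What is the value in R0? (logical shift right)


Register state trace:
  MOV R0, 550  → R0 = 550
  SHR R0, 4  → R0 = 550 >> 4 = 550 // 2^4 = 34
Final: R0 = 34

34


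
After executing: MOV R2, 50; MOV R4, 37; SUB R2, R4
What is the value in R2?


Register state trace:
  MOV R2, 50  → R2 = 50
  MOV R4, 37  → R4 = 37
  SUB R2, R4  → R2 = 50 - 37 = 13
Final: R2 = 13

13


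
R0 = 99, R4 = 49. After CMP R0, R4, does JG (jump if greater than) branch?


Trace:
  R0 = 99, R4 = 49
  CMP R0, R4  → compares 99 vs 49
  JG checks: is 99 greater than 49?
  99 > 49, so condition is true
Branch taken: Yes

Yes


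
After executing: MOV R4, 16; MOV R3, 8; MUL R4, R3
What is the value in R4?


Register state trace:
  MOV R4, 16  → R4 = 16
  MOV R3, 8  → R3 = 8
  MUL R4, R3  → R4 = 16 * 8 = 128
Final: R4 = 128

128


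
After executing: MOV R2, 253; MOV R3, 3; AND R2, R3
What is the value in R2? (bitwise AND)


Register state trace:
  MOV R2, 253  → R2 = 253 (0b11111101)
  MOV R3, 3  → R3 = 3 (0b00000011)
  AND R2, R3  → R2 = 253 AND 3 = 1 (0b00000001)
Final: R2 = 1

1


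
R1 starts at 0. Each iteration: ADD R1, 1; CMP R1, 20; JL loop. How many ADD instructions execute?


Loop trace (R1 starts at 0, target 20, step 1):
  ADD #1: R1 = 0 + 1 = 1  → 1 < 20, loop
  ADD #2: R1 = 1 + 1 = 2  → 2 < 20, loop
  ADD #3: R1 = 2 + 1 = 3  → 3 < 20, loop
  ADD #4: R1 = 3 + 1 = 4  → 4 < 20, loop
  ADD #5: R1 = 4 + 1 = 5  → 5 < 20, loop
  ADD #6: R1 = 5 + 1 = 6  → 6 < 20, loop
  ADD #7: R1 = 6 + 1 = 7  → 7 < 20, loop
  ADD #8: R1 = 7 + 1 = 8  → 8 < 20, loop
  ADD #9: R1 = 8 + 1 = 9  → 9 < 20, loop
  ADD #10: R1 = 9 + 1 = 10  → 10 < 20, loop
  ADD #11: R1 = 10 + 1 = 11  → 11 < 20, loop
  ADD #12: R1 = 11 + 1 = 12  → 12 < 20, loop
  ADD #13: R1 = 12 + 1 = 13  → 13 < 20, loop
  ADD #14: R1 = 13 + 1 = 14  → 14 < 20, loop
  ADD #15: R1 = 14 + 1 = 15  → 15 < 20, loop
  ADD #16: R1 = 15 + 1 = 16  → 16 < 20, loop
  ADD #17: R1 = 16 + 1 = 17  → 17 < 20, loop
  ADD #18: R1 = 17 + 1 = 18  → 18 < 20, loop
  ADD #19: R1 = 18 + 1 = 19  → 19 < 20, loop
  ADD #20: R1 = 19 + 1 = 20  → 20 >= 20, exit
Total ADD instructions: 20

20


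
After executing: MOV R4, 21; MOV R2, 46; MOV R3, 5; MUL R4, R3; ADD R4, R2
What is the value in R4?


Register state trace:
  MOV R4, 21  → R4 = 21
  MOV R2, 46  → R2 = 46
  MOV R3, 5  → R3 = 5
  MUL R4, R3  → R4 = 21 * 5 = 105
  ADD R4, R2  → R4 = 105 + 46 = 151
Final: R4 = 151

151


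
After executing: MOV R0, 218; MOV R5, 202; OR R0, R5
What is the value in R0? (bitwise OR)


Register state trace:
  MOV R0, 218  → R0 = 218 (0b11011010)
  MOV R5, 202  → R5 = 202 (0b11001010)
  OR R0, R5   → R0 = 218 OR 202 = 218 (0b11011010)
Final: R0 = 218

218


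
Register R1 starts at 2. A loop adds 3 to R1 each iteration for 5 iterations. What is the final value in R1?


Starting value: R1 = 2
  Iter 1: R1 = 2 + 3 = 5
  Iter 2: R1 = 5 + 3 = 8
  Iter 3: R1 = 8 + 3 = 11
  Iter 4: R1 = 11 + 3 = 14
  Iter 5: R1 = 14 + 3 = 17
Final: R1 = 17

17


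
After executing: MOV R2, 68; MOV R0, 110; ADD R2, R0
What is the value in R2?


Register state trace:
  MOV R2, 68  → R2 = 68
  MOV R0, 110  → R0 = 110
  ADD R2, R0  → R2 = 68 + 110 = 178
Final: R2 = 178

178


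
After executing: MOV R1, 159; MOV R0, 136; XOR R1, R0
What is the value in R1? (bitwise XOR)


Register state trace:
  MOV R1, 159  → R1 = 159 (0b10011111)
  MOV R0, 136  → R0 = 136 (0b10001000)
  XOR R1, R0  → R1 = 159 XOR 136 = 23 (0b00010111)
Final: R1 = 23

23


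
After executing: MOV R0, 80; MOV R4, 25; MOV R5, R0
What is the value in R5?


Register state trace:
  MOV R0, 80  → R0 = 80
  MOV R4, 25  → R4 = 25
  MOV R5, R0  → R5 = 80
Final: R5 = 80

80


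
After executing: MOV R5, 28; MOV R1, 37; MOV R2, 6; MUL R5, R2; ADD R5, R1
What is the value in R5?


Register state trace:
  MOV R5, 28  → R5 = 28
  MOV R1, 37  → R1 = 37
  MOV R2, 6  → R2 = 6
  MUL R5, R2  → R5 = 28 * 6 = 168
  ADD R5, R1  → R5 = 168 + 37 = 205
Final: R5 = 205

205


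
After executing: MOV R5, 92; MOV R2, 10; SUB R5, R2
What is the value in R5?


Register state trace:
  MOV R5, 92  → R5 = 92
  MOV R2, 10  → R2 = 10
  SUB R5, R2  → R5 = 92 - 10 = 82
Final: R5 = 82

82


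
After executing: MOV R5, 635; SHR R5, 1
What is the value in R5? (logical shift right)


Register state trace:
  MOV R5, 635  → R5 = 635
  SHR R5, 1  → R5 = 635 >> 1 = 635 // 2^1 = 317
Final: R5 = 317

317


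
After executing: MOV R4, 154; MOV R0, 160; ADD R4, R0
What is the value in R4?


Register state trace:
  MOV R4, 154  → R4 = 154
  MOV R0, 160  → R0 = 160
  ADD R4, R0  → R4 = 154 + 160 = 314
Final: R4 = 314

314


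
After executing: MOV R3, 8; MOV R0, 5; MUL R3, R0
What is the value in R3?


Register state trace:
  MOV R3, 8  → R3 = 8
  MOV R0, 5  → R0 = 5
  MUL R3, R0  → R3 = 8 * 5 = 40
Final: R3 = 40

40


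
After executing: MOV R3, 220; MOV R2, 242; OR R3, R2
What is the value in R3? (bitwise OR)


Register state trace:
  MOV R3, 220  → R3 = 220 (0b11011100)
  MOV R2, 242  → R2 = 242 (0b11110010)
  OR R3, R2   → R3 = 220 OR 242 = 254 (0b11111110)
Final: R3 = 254

254


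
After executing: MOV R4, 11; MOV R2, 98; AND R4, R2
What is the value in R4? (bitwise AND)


Register state trace:
  MOV R4, 11  → R4 = 11 (0b00001011)
  MOV R2, 98  → R2 = 98 (0b01100010)
  AND R4, R2  → R4 = 11 AND 98 = 2 (0b00000010)
Final: R4 = 2

2


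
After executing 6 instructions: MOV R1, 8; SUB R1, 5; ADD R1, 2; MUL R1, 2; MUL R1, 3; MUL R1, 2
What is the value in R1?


Register state trace:
  MOV R1, 8  → R1 = 8
  SUB R1, 5  → R1 = 8 - 5 = 3
  ADD R1, 2  → R1 = 3 + 2 = 5
  MUL R1, 2  → R1 = 5 * 2 = 10
  MUL R1, 3  → R1 = 10 * 3 = 30
  MUL R1, 2  → R1 = 30 * 2 = 60
Final: R1 = 60

60


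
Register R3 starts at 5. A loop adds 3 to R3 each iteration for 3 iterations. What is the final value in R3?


Starting value: R3 = 5
  Iter 1: R3 = 5 + 3 = 8
  Iter 2: R3 = 8 + 3 = 11
  Iter 3: R3 = 11 + 3 = 14
Final: R3 = 14

14


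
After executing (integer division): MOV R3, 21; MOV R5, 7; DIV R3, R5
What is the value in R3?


Register state trace:
  MOV R3, 21  → R3 = 21
  MOV R5, 7  → R5 = 7
  DIV R3, R5  → R3 = 21 // 7 = 3
Final: R3 = 3

3


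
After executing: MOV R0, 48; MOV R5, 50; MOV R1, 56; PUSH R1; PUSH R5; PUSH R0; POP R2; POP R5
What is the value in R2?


Stack trace (top is rightmost):
  MOV R0, 48  → R0 = 48
  MOV R5, 50  → R5 = 50
  MOV R1, 56  → R1 = 56
  PUSH R1  → stack: [56]
  PUSH R5  → stack: [56, 50]
  PUSH R0  → stack: [56, 50, 48]
  POP R2  → R2 = 48, stack: [56, 50]
  POP R5  → R5 = 50, stack: [56]
Final: R2 = 48

48


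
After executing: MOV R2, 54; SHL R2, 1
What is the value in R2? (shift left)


Register state trace:
  MOV R2, 54  → R2 = 54
  SHL R2, 1  → R2 = 54 << 1 = 54 * 2^1 = 108
Final: R2 = 108

108


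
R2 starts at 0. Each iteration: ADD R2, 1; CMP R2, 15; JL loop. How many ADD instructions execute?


Loop trace (R2 starts at 0, target 15, step 1):
  ADD #1: R2 = 0 + 1 = 1  → 1 < 15, loop
  ADD #2: R2 = 1 + 1 = 2  → 2 < 15, loop
  ADD #3: R2 = 2 + 1 = 3  → 3 < 15, loop
  ADD #4: R2 = 3 + 1 = 4  → 4 < 15, loop
  ADD #5: R2 = 4 + 1 = 5  → 5 < 15, loop
  ADD #6: R2 = 5 + 1 = 6  → 6 < 15, loop
  ADD #7: R2 = 6 + 1 = 7  → 7 < 15, loop
  ADD #8: R2 = 7 + 1 = 8  → 8 < 15, loop
  ADD #9: R2 = 8 + 1 = 9  → 9 < 15, loop
  ADD #10: R2 = 9 + 1 = 10  → 10 < 15, loop
  ADD #11: R2 = 10 + 1 = 11  → 11 < 15, loop
  ADD #12: R2 = 11 + 1 = 12  → 12 < 15, loop
  ADD #13: R2 = 12 + 1 = 13  → 13 < 15, loop
  ADD #14: R2 = 13 + 1 = 14  → 14 < 15, loop
  ADD #15: R2 = 14 + 1 = 15  → 15 >= 15, exit
Total ADD instructions: 15

15


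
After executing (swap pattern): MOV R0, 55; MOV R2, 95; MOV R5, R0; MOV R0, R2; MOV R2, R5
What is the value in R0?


Register state trace (swap pattern):
  MOV R0, 55  → R0 = 55
  MOV R2, 95  → R2 = 95
  MOV R5, R0  → R5 = 55  (save R0)
  MOV R0, R2  → R0 = 95  (R0 gets R2's value)
  MOV R2, R5  → R2 = 55  (R2 gets saved value)
Final: R0 = 95

95


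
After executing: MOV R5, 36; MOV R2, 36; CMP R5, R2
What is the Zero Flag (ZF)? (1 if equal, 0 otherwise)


Register state trace:
  MOV R5, 36  → R5 = 36
  MOV R2, 36  → R2 = 36
  CMP R5, R2  → computes 36 - 36 = 0
  Result is zero, so values are equal
ZF = 1

1


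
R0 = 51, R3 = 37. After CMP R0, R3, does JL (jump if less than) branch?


Trace:
  R0 = 51, R3 = 37
  CMP R0, R3  → compares 51 vs 37
  JL checks: is 51 less than 37?
  51 > 37, so condition is false
Branch taken: No

No


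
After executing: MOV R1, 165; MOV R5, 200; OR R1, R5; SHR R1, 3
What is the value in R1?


Register state trace:
  MOV R1, 165  → R1 = 165 (0b10100101)
  MOV R5, 200  → R5 = 200 (0b11001000)
  OR R1, R5  → R1 = 165 OR 200 = 237 (0b11101101)
  SHR R1, 3  → R1 = 237 >> 3 = 29
Final: R1 = 29

29


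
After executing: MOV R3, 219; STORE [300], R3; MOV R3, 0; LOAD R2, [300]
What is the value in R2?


Register and memory trace:
  MOV R3, 219  → R3 = 219
  STORE [300], R3  → mem[300] = 219
  MOV R3, 0  → R3 = 0
  LOAD R2, [300]  → R2 = mem[300] = 219
Final: R2 = 219

219


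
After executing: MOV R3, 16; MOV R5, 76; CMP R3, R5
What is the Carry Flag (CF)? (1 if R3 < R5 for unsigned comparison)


Register state trace:
  MOV R3, 16  → R3 = 16
  MOV R5, 76  → R5 = 76
  CMP R3, R5  → unsigned 16 - 76: borrow occurs
  16 < 76, so CF = 1
CF = 1

1


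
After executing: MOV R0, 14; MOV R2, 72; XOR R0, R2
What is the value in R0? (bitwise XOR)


Register state trace:
  MOV R0, 14  → R0 = 14 (0b00001110)
  MOV R2, 72  → R2 = 72 (0b01001000)
  XOR R0, R2  → R0 = 14 XOR 72 = 70 (0b01000110)
Final: R0 = 70

70


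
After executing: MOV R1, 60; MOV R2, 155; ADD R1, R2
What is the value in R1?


Register state trace:
  MOV R1, 60  → R1 = 60
  MOV R2, 155  → R2 = 155
  ADD R1, R2  → R1 = 60 + 155 = 215
Final: R1 = 215

215


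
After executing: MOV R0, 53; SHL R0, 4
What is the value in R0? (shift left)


Register state trace:
  MOV R0, 53  → R0 = 53
  SHL R0, 4  → R0 = 53 << 4 = 53 * 2^4 = 848
Final: R0 = 848

848


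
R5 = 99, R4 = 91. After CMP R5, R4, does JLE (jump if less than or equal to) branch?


Trace:
  R5 = 99, R4 = 91
  CMP R5, R4  → compares 99 vs 91
  JLE checks: is 99 less than or equal to 91?
  99 > 91, so condition is false
Branch taken: No

No


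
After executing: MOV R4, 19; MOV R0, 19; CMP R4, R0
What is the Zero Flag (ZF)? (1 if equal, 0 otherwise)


Register state trace:
  MOV R4, 19  → R4 = 19
  MOV R0, 19  → R0 = 19
  CMP R4, R0  → computes 19 - 19 = 0
  Result is zero, so values are equal
ZF = 1

1


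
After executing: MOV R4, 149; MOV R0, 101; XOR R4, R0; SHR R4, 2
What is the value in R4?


Register state trace:
  MOV R4, 149  → R4 = 149 (0b10010101)
  MOV R0, 101  → R0 = 101 (0b01100101)
  XOR R4, R0  → R4 = 149 XOR 101 = 240 (0b11110000)
  SHR R4, 2  → R4 = 240 >> 2 = 60
Final: R4 = 60

60


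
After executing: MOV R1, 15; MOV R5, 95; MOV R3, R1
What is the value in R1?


Register state trace:
  MOV R1, 15  → R1 = 15
  MOV R5, 95  → R5 = 95
  MOV R3, R1  → R3 = 15
Final: R1 = 15

15


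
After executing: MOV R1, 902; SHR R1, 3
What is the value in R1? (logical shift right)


Register state trace:
  MOV R1, 902  → R1 = 902
  SHR R1, 3  → R1 = 902 >> 3 = 902 // 2^3 = 112
Final: R1 = 112

112


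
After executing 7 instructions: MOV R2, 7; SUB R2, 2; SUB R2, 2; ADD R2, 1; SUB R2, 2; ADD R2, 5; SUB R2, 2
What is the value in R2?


Register state trace:
  MOV R2, 7  → R2 = 7
  SUB R2, 2  → R2 = 7 - 2 = 5
  SUB R2, 2  → R2 = 5 - 2 = 3
  ADD R2, 1  → R2 = 3 + 1 = 4
  SUB R2, 2  → R2 = 4 - 2 = 2
  ADD R2, 5  → R2 = 2 + 5 = 7
  SUB R2, 2  → R2 = 7 - 2 = 5
Final: R2 = 5

5


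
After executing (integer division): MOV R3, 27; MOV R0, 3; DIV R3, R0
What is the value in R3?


Register state trace:
  MOV R3, 27  → R3 = 27
  MOV R0, 3  → R0 = 3
  DIV R3, R0  → R3 = 27 // 3 = 9
Final: R3 = 9

9


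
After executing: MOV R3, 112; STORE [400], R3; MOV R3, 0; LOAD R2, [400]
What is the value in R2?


Register and memory trace:
  MOV R3, 112  → R3 = 112
  STORE [400], R3  → mem[400] = 112
  MOV R3, 0  → R3 = 0
  LOAD R2, [400]  → R2 = mem[400] = 112
Final: R2 = 112

112


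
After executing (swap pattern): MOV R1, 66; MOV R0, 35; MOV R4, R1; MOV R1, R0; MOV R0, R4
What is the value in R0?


Register state trace (swap pattern):
  MOV R1, 66  → R1 = 66
  MOV R0, 35  → R0 = 35
  MOV R4, R1  → R4 = 66  (save R1)
  MOV R1, R0  → R1 = 35  (R1 gets R0's value)
  MOV R0, R4  → R0 = 66  (R0 gets saved value)
Final: R0 = 66

66


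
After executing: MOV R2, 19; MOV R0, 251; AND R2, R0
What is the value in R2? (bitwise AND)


Register state trace:
  MOV R2, 19  → R2 = 19 (0b00010011)
  MOV R0, 251  → R0 = 251 (0b11111011)
  AND R2, R0  → R2 = 19 AND 251 = 19 (0b00010011)
Final: R2 = 19

19


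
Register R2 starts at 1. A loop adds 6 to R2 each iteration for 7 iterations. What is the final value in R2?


Starting value: R2 = 1
  Iter 1: R2 = 1 + 6 = 7
  Iter 2: R2 = 7 + 6 = 13
  Iter 3: R2 = 13 + 6 = 19
  Iter 4: R2 = 19 + 6 = 25
  Iter 5: R2 = 25 + 6 = 31
  Iter 6: R2 = 31 + 6 = 37
  Iter 7: R2 = 37 + 6 = 43
Final: R2 = 43

43


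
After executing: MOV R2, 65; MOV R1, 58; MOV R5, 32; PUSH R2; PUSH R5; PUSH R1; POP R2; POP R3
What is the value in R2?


Stack trace (top is rightmost):
  MOV R2, 65  → R2 = 65
  MOV R1, 58  → R1 = 58
  MOV R5, 32  → R5 = 32
  PUSH R2  → stack: [65]
  PUSH R5  → stack: [65, 32]
  PUSH R1  → stack: [65, 32, 58]
  POP R2  → R2 = 58, stack: [65, 32]
  POP R3  → R3 = 32, stack: [65]
Final: R2 = 58

58


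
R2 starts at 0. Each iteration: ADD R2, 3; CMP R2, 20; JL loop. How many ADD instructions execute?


Loop trace (R2 starts at 0, target 20, step 3):
  ADD #1: R2 = 0 + 3 = 3  → 3 < 20, loop
  ADD #2: R2 = 3 + 3 = 6  → 6 < 20, loop
  ADD #3: R2 = 6 + 3 = 9  → 9 < 20, loop
  ADD #4: R2 = 9 + 3 = 12  → 12 < 20, loop
  ADD #5: R2 = 12 + 3 = 15  → 15 < 20, loop
  ADD #6: R2 = 15 + 3 = 18  → 18 < 20, loop
  ADD #7: R2 = 18 + 3 = 21  → 21 >= 20, exit
Total ADD instructions: 7

7


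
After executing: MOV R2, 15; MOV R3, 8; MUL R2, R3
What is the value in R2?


Register state trace:
  MOV R2, 15  → R2 = 15
  MOV R3, 8  → R3 = 8
  MUL R2, R3  → R2 = 15 * 8 = 120
Final: R2 = 120

120


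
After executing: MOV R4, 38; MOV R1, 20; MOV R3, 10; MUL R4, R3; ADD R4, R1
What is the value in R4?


Register state trace:
  MOV R4, 38  → R4 = 38
  MOV R1, 20  → R1 = 20
  MOV R3, 10  → R3 = 10
  MUL R4, R3  → R4 = 38 * 10 = 380
  ADD R4, R1  → R4 = 380 + 20 = 400
Final: R4 = 400

400


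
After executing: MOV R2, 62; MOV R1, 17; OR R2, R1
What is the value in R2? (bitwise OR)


Register state trace:
  MOV R2, 62  → R2 = 62 (0b00111110)
  MOV R1, 17  → R1 = 17 (0b00010001)
  OR R2, R1   → R2 = 62 OR 17 = 63 (0b00111111)
Final: R2 = 63

63


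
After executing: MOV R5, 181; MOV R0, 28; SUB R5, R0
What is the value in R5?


Register state trace:
  MOV R5, 181  → R5 = 181
  MOV R0, 28  → R0 = 28
  SUB R5, R0  → R5 = 181 - 28 = 153
Final: R5 = 153

153


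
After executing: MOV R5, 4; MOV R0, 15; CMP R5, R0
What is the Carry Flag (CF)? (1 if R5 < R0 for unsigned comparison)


Register state trace:
  MOV R5, 4  → R5 = 4
  MOV R0, 15  → R0 = 15
  CMP R5, R0  → unsigned 4 - 15: borrow occurs
  4 < 15, so CF = 1
CF = 1

1


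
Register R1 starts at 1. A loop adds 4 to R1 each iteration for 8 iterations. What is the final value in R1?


Starting value: R1 = 1
  Iter 1: R1 = 1 + 4 = 5
  Iter 2: R1 = 5 + 4 = 9
  Iter 3: R1 = 9 + 4 = 13
  Iter 4: R1 = 13 + 4 = 17
  Iter 5: R1 = 17 + 4 = 21
  Iter 6: R1 = 21 + 4 = 25
  Iter 7: R1 = 25 + 4 = 29
  Iter 8: R1 = 29 + 4 = 33
Final: R1 = 33

33


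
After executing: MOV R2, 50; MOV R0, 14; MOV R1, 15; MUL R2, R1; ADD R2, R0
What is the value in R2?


Register state trace:
  MOV R2, 50  → R2 = 50
  MOV R0, 14  → R0 = 14
  MOV R1, 15  → R1 = 15
  MUL R2, R1  → R2 = 50 * 15 = 750
  ADD R2, R0  → R2 = 750 + 14 = 764
Final: R2 = 764

764


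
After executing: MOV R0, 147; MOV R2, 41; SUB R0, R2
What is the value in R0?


Register state trace:
  MOV R0, 147  → R0 = 147
  MOV R2, 41  → R2 = 41
  SUB R0, R2  → R0 = 147 - 41 = 106
Final: R0 = 106

106


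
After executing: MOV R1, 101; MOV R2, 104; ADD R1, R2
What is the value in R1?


Register state trace:
  MOV R1, 101  → R1 = 101
  MOV R2, 104  → R2 = 104
  ADD R1, R2  → R1 = 101 + 104 = 205
Final: R1 = 205

205


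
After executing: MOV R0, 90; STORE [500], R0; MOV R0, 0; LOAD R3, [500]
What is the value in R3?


Register and memory trace:
  MOV R0, 90  → R0 = 90
  STORE [500], R0  → mem[500] = 90
  MOV R0, 0  → R0 = 0
  LOAD R3, [500]  → R3 = mem[500] = 90
Final: R3 = 90

90


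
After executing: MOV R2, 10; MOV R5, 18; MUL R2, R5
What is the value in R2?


Register state trace:
  MOV R2, 10  → R2 = 10
  MOV R5, 18  → R5 = 18
  MUL R2, R5  → R2 = 10 * 18 = 180
Final: R2 = 180

180


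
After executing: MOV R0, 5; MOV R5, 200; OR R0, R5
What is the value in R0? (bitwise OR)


Register state trace:
  MOV R0, 5  → R0 = 5 (0b00000101)
  MOV R5, 200  → R5 = 200 (0b11001000)
  OR R0, R5   → R0 = 5 OR 200 = 205 (0b11001101)
Final: R0 = 205

205


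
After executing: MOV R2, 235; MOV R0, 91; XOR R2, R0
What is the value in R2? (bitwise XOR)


Register state trace:
  MOV R2, 235  → R2 = 235 (0b11101011)
  MOV R0, 91  → R0 = 91 (0b01011011)
  XOR R2, R0  → R2 = 235 XOR 91 = 176 (0b10110000)
Final: R2 = 176

176


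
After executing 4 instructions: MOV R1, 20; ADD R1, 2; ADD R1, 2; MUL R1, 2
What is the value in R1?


Register state trace:
  MOV R1, 20  → R1 = 20
  ADD R1, 2  → R1 = 20 + 2 = 22
  ADD R1, 2  → R1 = 22 + 2 = 24
  MUL R1, 2  → R1 = 24 * 2 = 48
Final: R1 = 48

48


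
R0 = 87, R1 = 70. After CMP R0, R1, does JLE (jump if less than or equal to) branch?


Trace:
  R0 = 87, R1 = 70
  CMP R0, R1  → compares 87 vs 70
  JLE checks: is 87 less than or equal to 70?
  87 > 70, so condition is false
Branch taken: No

No


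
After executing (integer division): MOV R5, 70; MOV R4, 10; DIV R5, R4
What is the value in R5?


Register state trace:
  MOV R5, 70  → R5 = 70
  MOV R4, 10  → R4 = 10
  DIV R5, R4  → R5 = 70 // 10 = 7
Final: R5 = 7

7


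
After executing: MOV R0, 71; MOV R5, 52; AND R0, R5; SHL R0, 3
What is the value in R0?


Register state trace:
  MOV R0, 71  → R0 = 71 (0b01000111)
  MOV R5, 52  → R5 = 52 (0b00110100)
  AND R0, R5  → R0 = 71 AND 52 = 4 (0b00000100)
  SHL R0, 3  → R0 = 4 << 3 = 32
Final: R0 = 32

32


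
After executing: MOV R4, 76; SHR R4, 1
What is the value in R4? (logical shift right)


Register state trace:
  MOV R4, 76  → R4 = 76
  SHR R4, 1  → R4 = 76 >> 1 = 76 // 2^1 = 38
Final: R4 = 38

38


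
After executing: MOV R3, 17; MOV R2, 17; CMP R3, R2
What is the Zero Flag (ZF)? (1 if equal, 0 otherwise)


Register state trace:
  MOV R3, 17  → R3 = 17
  MOV R2, 17  → R2 = 17
  CMP R3, R2  → computes 17 - 17 = 0
  Result is zero, so values are equal
ZF = 1

1


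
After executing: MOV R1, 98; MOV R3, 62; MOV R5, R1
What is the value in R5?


Register state trace:
  MOV R1, 98  → R1 = 98
  MOV R3, 62  → R3 = 62
  MOV R5, R1  → R5 = 98
Final: R5 = 98

98


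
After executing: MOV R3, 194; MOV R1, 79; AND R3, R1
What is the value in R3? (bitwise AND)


Register state trace:
  MOV R3, 194  → R3 = 194 (0b11000010)
  MOV R1, 79  → R1 = 79 (0b01001111)
  AND R3, R1  → R3 = 194 AND 79 = 66 (0b01000010)
Final: R3 = 66

66


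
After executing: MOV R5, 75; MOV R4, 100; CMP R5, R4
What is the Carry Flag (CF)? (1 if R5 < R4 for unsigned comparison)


Register state trace:
  MOV R5, 75  → R5 = 75
  MOV R4, 100  → R4 = 100
  CMP R5, R4  → unsigned 75 - 100: borrow occurs
  75 < 100, so CF = 1
CF = 1

1


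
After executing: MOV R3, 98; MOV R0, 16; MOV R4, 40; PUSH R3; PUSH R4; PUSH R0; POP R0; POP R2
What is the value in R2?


Stack trace (top is rightmost):
  MOV R3, 98  → R3 = 98
  MOV R0, 16  → R0 = 16
  MOV R4, 40  → R4 = 40
  PUSH R3  → stack: [98]
  PUSH R4  → stack: [98, 40]
  PUSH R0  → stack: [98, 40, 16]
  POP R0  → R0 = 16, stack: [98, 40]
  POP R2  → R2 = 40, stack: [98]
Final: R2 = 40

40


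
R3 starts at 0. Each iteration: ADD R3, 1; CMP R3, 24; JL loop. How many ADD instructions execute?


Loop trace (R3 starts at 0, target 24, step 1):
  ADD #1: R3 = 0 + 1 = 1  → 1 < 24, loop
  ADD #2: R3 = 1 + 1 = 2  → 2 < 24, loop
  ADD #3: R3 = 2 + 1 = 3  → 3 < 24, loop
  ADD #4: R3 = 3 + 1 = 4  → 4 < 24, loop
  ADD #5: R3 = 4 + 1 = 5  → 5 < 24, loop
  ADD #6: R3 = 5 + 1 = 6  → 6 < 24, loop
  ADD #7: R3 = 6 + 1 = 7  → 7 < 24, loop
  ADD #8: R3 = 7 + 1 = 8  → 8 < 24, loop
  ADD #9: R3 = 8 + 1 = 9  → 9 < 24, loop
  ADD #10: R3 = 9 + 1 = 10  → 10 < 24, loop
  ADD #11: R3 = 10 + 1 = 11  → 11 < 24, loop
  ADD #12: R3 = 11 + 1 = 12  → 12 < 24, loop
  ADD #13: R3 = 12 + 1 = 13  → 13 < 24, loop
  ADD #14: R3 = 13 + 1 = 14  → 14 < 24, loop
  ADD #15: R3 = 14 + 1 = 15  → 15 < 24, loop
  ADD #16: R3 = 15 + 1 = 16  → 16 < 24, loop
  ADD #17: R3 = 16 + 1 = 17  → 17 < 24, loop
  ADD #18: R3 = 17 + 1 = 18  → 18 < 24, loop
  ADD #19: R3 = 18 + 1 = 19  → 19 < 24, loop
  ADD #20: R3 = 19 + 1 = 20  → 20 < 24, loop
  ADD #21: R3 = 20 + 1 = 21  → 21 < 24, loop
  ADD #22: R3 = 21 + 1 = 22  → 22 < 24, loop
  ADD #23: R3 = 22 + 1 = 23  → 23 < 24, loop
  ADD #24: R3 = 23 + 1 = 24  → 24 >= 24, exit
Total ADD instructions: 24

24


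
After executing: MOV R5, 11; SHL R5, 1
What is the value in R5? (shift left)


Register state trace:
  MOV R5, 11  → R5 = 11
  SHL R5, 1  → R5 = 11 << 1 = 11 * 2^1 = 22
Final: R5 = 22

22


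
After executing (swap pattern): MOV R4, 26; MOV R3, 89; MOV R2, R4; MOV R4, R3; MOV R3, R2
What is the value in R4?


Register state trace (swap pattern):
  MOV R4, 26  → R4 = 26
  MOV R3, 89  → R3 = 89
  MOV R2, R4  → R2 = 26  (save R4)
  MOV R4, R3  → R4 = 89  (R4 gets R3's value)
  MOV R3, R2  → R3 = 26  (R3 gets saved value)
Final: R4 = 89

89


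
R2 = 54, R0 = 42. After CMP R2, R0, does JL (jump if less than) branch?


Trace:
  R2 = 54, R0 = 42
  CMP R2, R0  → compares 54 vs 42
  JL checks: is 54 less than 42?
  54 > 42, so condition is false
Branch taken: No

No


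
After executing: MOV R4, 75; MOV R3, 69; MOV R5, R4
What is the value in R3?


Register state trace:
  MOV R4, 75  → R4 = 75
  MOV R3, 69  → R3 = 69
  MOV R5, R4  → R5 = 75
Final: R3 = 69

69


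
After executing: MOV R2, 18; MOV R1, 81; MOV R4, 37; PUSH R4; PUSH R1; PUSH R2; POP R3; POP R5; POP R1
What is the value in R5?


Stack trace (top is rightmost):
  MOV R2, 18  → R2 = 18
  MOV R1, 81  → R1 = 81
  MOV R4, 37  → R4 = 37
  PUSH R4  → stack: [37]
  PUSH R1  → stack: [37, 81]
  PUSH R2  → stack: [37, 81, 18]
  POP R3  → R3 = 18, stack: [37, 81]
  POP R5  → R5 = 81, stack: [37]
  POP R1  → R1 = 37, stack: []
Final: R5 = 81

81


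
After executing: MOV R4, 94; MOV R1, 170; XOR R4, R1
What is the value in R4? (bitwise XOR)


Register state trace:
  MOV R4, 94  → R4 = 94 (0b01011110)
  MOV R1, 170  → R1 = 170 (0b10101010)
  XOR R4, R1  → R4 = 94 XOR 170 = 244 (0b11110100)
Final: R4 = 244

244


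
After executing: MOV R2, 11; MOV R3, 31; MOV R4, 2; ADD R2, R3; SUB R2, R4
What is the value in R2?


Register state trace:
  MOV R2, 11  → R2 = 11
  MOV R3, 31  → R3 = 31
  MOV R4, 2  → R4 = 2
  ADD R2, R3  → R2 = 11 + 31 = 42
  SUB R2, R4  → R2 = 42 - 2 = 40
Final: R2 = 40

40


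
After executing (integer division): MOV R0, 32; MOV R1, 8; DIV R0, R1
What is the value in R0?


Register state trace:
  MOV R0, 32  → R0 = 32
  MOV R1, 8  → R1 = 8
  DIV R0, R1  → R0 = 32 // 8 = 4
Final: R0 = 4

4


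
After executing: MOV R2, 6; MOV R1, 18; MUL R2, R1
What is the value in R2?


Register state trace:
  MOV R2, 6  → R2 = 6
  MOV R1, 18  → R1 = 18
  MUL R2, R1  → R2 = 6 * 18 = 108
Final: R2 = 108

108


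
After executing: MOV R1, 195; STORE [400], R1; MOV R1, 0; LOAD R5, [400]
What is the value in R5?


Register and memory trace:
  MOV R1, 195  → R1 = 195
  STORE [400], R1  → mem[400] = 195
  MOV R1, 0  → R1 = 0
  LOAD R5, [400]  → R5 = mem[400] = 195
Final: R5 = 195

195


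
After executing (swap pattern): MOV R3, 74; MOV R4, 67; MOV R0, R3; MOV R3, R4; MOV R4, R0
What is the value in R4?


Register state trace (swap pattern):
  MOV R3, 74  → R3 = 74
  MOV R4, 67  → R4 = 67
  MOV R0, R3  → R0 = 74  (save R3)
  MOV R3, R4  → R3 = 67  (R3 gets R4's value)
  MOV R4, R0  → R4 = 74  (R4 gets saved value)
Final: R4 = 74

74


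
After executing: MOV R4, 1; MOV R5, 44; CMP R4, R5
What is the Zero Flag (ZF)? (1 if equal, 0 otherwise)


Register state trace:
  MOV R4, 1  → R4 = 1
  MOV R5, 44  → R5 = 44
  CMP R4, R5  → computes 1 - 44 = -43
  Result is nonzero, so values are not equal
ZF = 0

0


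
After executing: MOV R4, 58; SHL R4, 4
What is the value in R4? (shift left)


Register state trace:
  MOV R4, 58  → R4 = 58
  SHL R4, 4  → R4 = 58 << 4 = 58 * 2^4 = 928
Final: R4 = 928

928


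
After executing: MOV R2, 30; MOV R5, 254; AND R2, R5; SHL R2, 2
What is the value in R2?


Register state trace:
  MOV R2, 30  → R2 = 30 (0b00011110)
  MOV R5, 254  → R5 = 254 (0b11111110)
  AND R2, R5  → R2 = 30 AND 254 = 30 (0b00011110)
  SHL R2, 2  → R2 = 30 << 2 = 120
Final: R2 = 120

120


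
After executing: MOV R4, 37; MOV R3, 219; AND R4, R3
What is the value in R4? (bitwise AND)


Register state trace:
  MOV R4, 37  → R4 = 37 (0b00100101)
  MOV R3, 219  → R3 = 219 (0b11011011)
  AND R4, R3  → R4 = 37 AND 219 = 1 (0b00000001)
Final: R4 = 1

1


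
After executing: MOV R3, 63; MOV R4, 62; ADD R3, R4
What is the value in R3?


Register state trace:
  MOV R3, 63  → R3 = 63
  MOV R4, 62  → R4 = 62
  ADD R3, R4  → R3 = 63 + 62 = 125
Final: R3 = 125

125


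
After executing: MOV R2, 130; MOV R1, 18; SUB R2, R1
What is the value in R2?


Register state trace:
  MOV R2, 130  → R2 = 130
  MOV R1, 18  → R1 = 18
  SUB R2, R1  → R2 = 130 - 18 = 112
Final: R2 = 112

112


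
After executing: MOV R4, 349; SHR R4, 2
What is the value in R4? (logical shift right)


Register state trace:
  MOV R4, 349  → R4 = 349
  SHR R4, 2  → R4 = 349 >> 2 = 349 // 2^2 = 87
Final: R4 = 87

87


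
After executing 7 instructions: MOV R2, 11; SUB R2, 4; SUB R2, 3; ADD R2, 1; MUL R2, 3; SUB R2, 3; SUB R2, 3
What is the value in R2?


Register state trace:
  MOV R2, 11  → R2 = 11
  SUB R2, 4  → R2 = 11 - 4 = 7
  SUB R2, 3  → R2 = 7 - 3 = 4
  ADD R2, 1  → R2 = 4 + 1 = 5
  MUL R2, 3  → R2 = 5 * 3 = 15
  SUB R2, 3  → R2 = 15 - 3 = 12
  SUB R2, 3  → R2 = 12 - 3 = 9
Final: R2 = 9

9


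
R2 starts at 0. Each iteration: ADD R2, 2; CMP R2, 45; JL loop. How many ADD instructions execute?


Loop trace (R2 starts at 0, target 45, step 2):
  ADD #1: R2 = 0 + 2 = 2  → 2 < 45, loop
  ADD #2: R2 = 2 + 2 = 4  → 4 < 45, loop
  ADD #3: R2 = 4 + 2 = 6  → 6 < 45, loop
  ADD #4: R2 = 6 + 2 = 8  → 8 < 45, loop
  ADD #5: R2 = 8 + 2 = 10  → 10 < 45, loop
  ADD #6: R2 = 10 + 2 = 12  → 12 < 45, loop
  ADD #7: R2 = 12 + 2 = 14  → 14 < 45, loop
  ADD #8: R2 = 14 + 2 = 16  → 16 < 45, loop
  ADD #9: R2 = 16 + 2 = 18  → 18 < 45, loop
  ADD #10: R2 = 18 + 2 = 20  → 20 < 45, loop
  ADD #11: R2 = 20 + 2 = 22  → 22 < 45, loop
  ADD #12: R2 = 22 + 2 = 24  → 24 < 45, loop
  ADD #13: R2 = 24 + 2 = 26  → 26 < 45, loop
  ADD #14: R2 = 26 + 2 = 28  → 28 < 45, loop
  ADD #15: R2 = 28 + 2 = 30  → 30 < 45, loop
  ADD #16: R2 = 30 + 2 = 32  → 32 < 45, loop
  ADD #17: R2 = 32 + 2 = 34  → 34 < 45, loop
  ADD #18: R2 = 34 + 2 = 36  → 36 < 45, loop
  ADD #19: R2 = 36 + 2 = 38  → 38 < 45, loop
  ADD #20: R2 = 38 + 2 = 40  → 40 < 45, loop
  ADD #21: R2 = 40 + 2 = 42  → 42 < 45, loop
  ADD #22: R2 = 42 + 2 = 44  → 44 < 45, loop
  ADD #23: R2 = 44 + 2 = 46  → 46 >= 45, exit
Total ADD instructions: 23

23


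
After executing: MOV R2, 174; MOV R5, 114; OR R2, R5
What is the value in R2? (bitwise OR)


Register state trace:
  MOV R2, 174  → R2 = 174 (0b10101110)
  MOV R5, 114  → R5 = 114 (0b01110010)
  OR R2, R5   → R2 = 174 OR 114 = 254 (0b11111110)
Final: R2 = 254

254


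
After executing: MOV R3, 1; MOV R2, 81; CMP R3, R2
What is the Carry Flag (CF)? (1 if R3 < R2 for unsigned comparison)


Register state trace:
  MOV R3, 1  → R3 = 1
  MOV R2, 81  → R2 = 81
  CMP R3, R2  → unsigned 1 - 81: borrow occurs
  1 < 81, so CF = 1
CF = 1

1


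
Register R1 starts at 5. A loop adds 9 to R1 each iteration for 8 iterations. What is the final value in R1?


Starting value: R1 = 5
  Iter 1: R1 = 5 + 9 = 14
  Iter 2: R1 = 14 + 9 = 23
  Iter 3: R1 = 23 + 9 = 32
  Iter 4: R1 = 32 + 9 = 41
  Iter 5: R1 = 41 + 9 = 50
  Iter 6: R1 = 50 + 9 = 59
  Iter 7: R1 = 59 + 9 = 68
  Iter 8: R1 = 68 + 9 = 77
Final: R1 = 77

77


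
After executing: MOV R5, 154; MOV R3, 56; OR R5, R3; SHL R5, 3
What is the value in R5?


Register state trace:
  MOV R5, 154  → R5 = 154 (0b10011010)
  MOV R3, 56  → R3 = 56 (0b00111000)
  OR R5, R3  → R5 = 154 OR 56 = 186 (0b10111010)
  SHL R5, 3  → R5 = 186 << 3 = 1488
Final: R5 = 1488

1488


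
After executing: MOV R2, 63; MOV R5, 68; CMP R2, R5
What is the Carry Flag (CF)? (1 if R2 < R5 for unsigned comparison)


Register state trace:
  MOV R2, 63  → R2 = 63
  MOV R5, 68  → R5 = 68
  CMP R2, R5  → unsigned 63 - 68: borrow occurs
  63 < 68, so CF = 1
CF = 1

1


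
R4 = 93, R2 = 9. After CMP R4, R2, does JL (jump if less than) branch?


Trace:
  R4 = 93, R2 = 9
  CMP R4, R2  → compares 93 vs 9
  JL checks: is 93 less than 9?
  93 > 9, so condition is false
Branch taken: No

No


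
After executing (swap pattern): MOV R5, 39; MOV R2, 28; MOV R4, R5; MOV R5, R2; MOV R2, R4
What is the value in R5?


Register state trace (swap pattern):
  MOV R5, 39  → R5 = 39
  MOV R2, 28  → R2 = 28
  MOV R4, R5  → R4 = 39  (save R5)
  MOV R5, R2  → R5 = 28  (R5 gets R2's value)
  MOV R2, R4  → R2 = 39  (R2 gets saved value)
Final: R5 = 28

28


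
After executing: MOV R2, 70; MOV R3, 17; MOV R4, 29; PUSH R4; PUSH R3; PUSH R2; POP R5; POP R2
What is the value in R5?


Stack trace (top is rightmost):
  MOV R2, 70  → R2 = 70
  MOV R3, 17  → R3 = 17
  MOV R4, 29  → R4 = 29
  PUSH R4  → stack: [29]
  PUSH R3  → stack: [29, 17]
  PUSH R2  → stack: [29, 17, 70]
  POP R5  → R5 = 70, stack: [29, 17]
  POP R2  → R2 = 17, stack: [29]
Final: R5 = 70

70


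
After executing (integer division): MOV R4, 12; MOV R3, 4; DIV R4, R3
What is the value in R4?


Register state trace:
  MOV R4, 12  → R4 = 12
  MOV R3, 4  → R3 = 4
  DIV R4, R3  → R4 = 12 // 4 = 3
Final: R4 = 3

3


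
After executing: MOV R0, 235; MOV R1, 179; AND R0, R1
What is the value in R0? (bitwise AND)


Register state trace:
  MOV R0, 235  → R0 = 235 (0b11101011)
  MOV R1, 179  → R1 = 179 (0b10110011)
  AND R0, R1  → R0 = 235 AND 179 = 163 (0b10100011)
Final: R0 = 163

163


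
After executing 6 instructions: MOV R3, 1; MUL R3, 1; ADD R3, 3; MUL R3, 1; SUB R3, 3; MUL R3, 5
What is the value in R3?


Register state trace:
  MOV R3, 1  → R3 = 1
  MUL R3, 1  → R3 = 1 * 1 = 1
  ADD R3, 3  → R3 = 1 + 3 = 4
  MUL R3, 1  → R3 = 4 * 1 = 4
  SUB R3, 3  → R3 = 4 - 3 = 1
  MUL R3, 5  → R3 = 1 * 5 = 5
Final: R3 = 5

5


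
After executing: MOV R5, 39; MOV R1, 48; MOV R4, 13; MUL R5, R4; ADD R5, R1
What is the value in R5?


Register state trace:
  MOV R5, 39  → R5 = 39
  MOV R1, 48  → R1 = 48
  MOV R4, 13  → R4 = 13
  MUL R5, R4  → R5 = 39 * 13 = 507
  ADD R5, R1  → R5 = 507 + 48 = 555
Final: R5 = 555

555


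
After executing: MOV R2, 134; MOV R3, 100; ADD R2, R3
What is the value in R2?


Register state trace:
  MOV R2, 134  → R2 = 134
  MOV R3, 100  → R3 = 100
  ADD R2, R3  → R2 = 134 + 100 = 234
Final: R2 = 234

234


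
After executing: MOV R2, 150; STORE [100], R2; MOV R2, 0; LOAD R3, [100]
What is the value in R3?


Register and memory trace:
  MOV R2, 150  → R2 = 150
  STORE [100], R2  → mem[100] = 150
  MOV R2, 0  → R2 = 0
  LOAD R3, [100]  → R3 = mem[100] = 150
Final: R3 = 150

150


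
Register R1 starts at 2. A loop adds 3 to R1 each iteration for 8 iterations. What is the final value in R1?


Starting value: R1 = 2
  Iter 1: R1 = 2 + 3 = 5
  Iter 2: R1 = 5 + 3 = 8
  Iter 3: R1 = 8 + 3 = 11
  Iter 4: R1 = 11 + 3 = 14
  Iter 5: R1 = 14 + 3 = 17
  Iter 6: R1 = 17 + 3 = 20
  Iter 7: R1 = 20 + 3 = 23
  Iter 8: R1 = 23 + 3 = 26
Final: R1 = 26

26


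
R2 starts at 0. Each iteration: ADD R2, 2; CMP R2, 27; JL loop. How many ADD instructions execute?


Loop trace (R2 starts at 0, target 27, step 2):
  ADD #1: R2 = 0 + 2 = 2  → 2 < 27, loop
  ADD #2: R2 = 2 + 2 = 4  → 4 < 27, loop
  ADD #3: R2 = 4 + 2 = 6  → 6 < 27, loop
  ADD #4: R2 = 6 + 2 = 8  → 8 < 27, loop
  ADD #5: R2 = 8 + 2 = 10  → 10 < 27, loop
  ADD #6: R2 = 10 + 2 = 12  → 12 < 27, loop
  ADD #7: R2 = 12 + 2 = 14  → 14 < 27, loop
  ADD #8: R2 = 14 + 2 = 16  → 16 < 27, loop
  ADD #9: R2 = 16 + 2 = 18  → 18 < 27, loop
  ADD #10: R2 = 18 + 2 = 20  → 20 < 27, loop
  ADD #11: R2 = 20 + 2 = 22  → 22 < 27, loop
  ADD #12: R2 = 22 + 2 = 24  → 24 < 27, loop
  ADD #13: R2 = 24 + 2 = 26  → 26 < 27, loop
  ADD #14: R2 = 26 + 2 = 28  → 28 >= 27, exit
Total ADD instructions: 14

14


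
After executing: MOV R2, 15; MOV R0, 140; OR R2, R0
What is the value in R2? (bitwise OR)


Register state trace:
  MOV R2, 15  → R2 = 15 (0b00001111)
  MOV R0, 140  → R0 = 140 (0b10001100)
  OR R2, R0   → R2 = 15 OR 140 = 143 (0b10001111)
Final: R2 = 143

143


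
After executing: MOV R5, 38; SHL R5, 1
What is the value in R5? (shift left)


Register state trace:
  MOV R5, 38  → R5 = 38
  SHL R5, 1  → R5 = 38 << 1 = 38 * 2^1 = 76
Final: R5 = 76

76


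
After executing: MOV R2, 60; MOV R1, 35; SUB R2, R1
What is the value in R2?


Register state trace:
  MOV R2, 60  → R2 = 60
  MOV R1, 35  → R1 = 35
  SUB R2, R1  → R2 = 60 - 35 = 25
Final: R2 = 25

25


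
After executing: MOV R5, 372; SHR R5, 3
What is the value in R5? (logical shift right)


Register state trace:
  MOV R5, 372  → R5 = 372
  SHR R5, 3  → R5 = 372 >> 3 = 372 // 2^3 = 46
Final: R5 = 46

46


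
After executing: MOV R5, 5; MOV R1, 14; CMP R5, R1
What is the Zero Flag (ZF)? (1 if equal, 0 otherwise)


Register state trace:
  MOV R5, 5  → R5 = 5
  MOV R1, 14  → R1 = 14
  CMP R5, R1  → computes 5 - 14 = -9
  Result is nonzero, so values are not equal
ZF = 0

0


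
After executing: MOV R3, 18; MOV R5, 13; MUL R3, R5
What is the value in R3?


Register state trace:
  MOV R3, 18  → R3 = 18
  MOV R5, 13  → R5 = 13
  MUL R3, R5  → R3 = 18 * 13 = 234
Final: R3 = 234

234


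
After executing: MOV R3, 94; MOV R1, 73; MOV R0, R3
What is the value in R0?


Register state trace:
  MOV R3, 94  → R3 = 94
  MOV R1, 73  → R1 = 73
  MOV R0, R3  → R0 = 94
Final: R0 = 94

94


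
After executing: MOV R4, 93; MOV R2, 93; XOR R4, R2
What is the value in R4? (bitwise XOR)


Register state trace:
  MOV R4, 93  → R4 = 93 (0b01011101)
  MOV R2, 93  → R2 = 93 (0b01011101)
  XOR R4, R2  → R4 = 93 XOR 93 = 0 (0b00000000)
Final: R4 = 0

0


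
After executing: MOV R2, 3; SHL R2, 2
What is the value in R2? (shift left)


Register state trace:
  MOV R2, 3  → R2 = 3
  SHL R2, 2  → R2 = 3 << 2 = 3 * 2^2 = 12
Final: R2 = 12

12


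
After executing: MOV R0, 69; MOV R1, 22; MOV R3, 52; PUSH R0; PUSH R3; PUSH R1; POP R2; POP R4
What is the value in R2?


Stack trace (top is rightmost):
  MOV R0, 69  → R0 = 69
  MOV R1, 22  → R1 = 22
  MOV R3, 52  → R3 = 52
  PUSH R0  → stack: [69]
  PUSH R3  → stack: [69, 52]
  PUSH R1  → stack: [69, 52, 22]
  POP R2  → R2 = 22, stack: [69, 52]
  POP R4  → R4 = 52, stack: [69]
Final: R2 = 22

22


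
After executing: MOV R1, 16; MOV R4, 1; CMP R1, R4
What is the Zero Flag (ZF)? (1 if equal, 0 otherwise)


Register state trace:
  MOV R1, 16  → R1 = 16
  MOV R4, 1  → R4 = 1
  CMP R1, R4  → computes 16 - 1 = 15
  Result is nonzero, so values are not equal
ZF = 0

0


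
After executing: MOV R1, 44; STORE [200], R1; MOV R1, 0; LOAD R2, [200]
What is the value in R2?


Register and memory trace:
  MOV R1, 44  → R1 = 44
  STORE [200], R1  → mem[200] = 44
  MOV R1, 0  → R1 = 0
  LOAD R2, [200]  → R2 = mem[200] = 44
Final: R2 = 44

44


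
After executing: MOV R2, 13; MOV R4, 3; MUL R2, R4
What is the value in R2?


Register state trace:
  MOV R2, 13  → R2 = 13
  MOV R4, 3  → R4 = 3
  MUL R2, R4  → R2 = 13 * 3 = 39
Final: R2 = 39

39


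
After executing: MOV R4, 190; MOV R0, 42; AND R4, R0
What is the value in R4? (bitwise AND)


Register state trace:
  MOV R4, 190  → R4 = 190 (0b10111110)
  MOV R0, 42  → R0 = 42 (0b00101010)
  AND R4, R0  → R4 = 190 AND 42 = 42 (0b00101010)
Final: R4 = 42

42


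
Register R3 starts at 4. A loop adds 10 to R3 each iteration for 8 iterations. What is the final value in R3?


Starting value: R3 = 4
  Iter 1: R3 = 4 + 10 = 14
  Iter 2: R3 = 14 + 10 = 24
  Iter 3: R3 = 24 + 10 = 34
  Iter 4: R3 = 34 + 10 = 44
  Iter 5: R3 = 44 + 10 = 54
  Iter 6: R3 = 54 + 10 = 64
  Iter 7: R3 = 64 + 10 = 74
  Iter 8: R3 = 74 + 10 = 84
Final: R3 = 84

84


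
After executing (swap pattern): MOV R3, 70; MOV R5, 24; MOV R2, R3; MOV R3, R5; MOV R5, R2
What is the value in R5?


Register state trace (swap pattern):
  MOV R3, 70  → R3 = 70
  MOV R5, 24  → R5 = 24
  MOV R2, R3  → R2 = 70  (save R3)
  MOV R3, R5  → R3 = 24  (R3 gets R5's value)
  MOV R5, R2  → R5 = 70  (R5 gets saved value)
Final: R5 = 70

70


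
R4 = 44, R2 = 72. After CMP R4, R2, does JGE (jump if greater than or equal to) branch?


Trace:
  R4 = 44, R2 = 72
  CMP R4, R2  → compares 44 vs 72
  JGE checks: is 44 greater than or equal to 72?
  44 < 72, so condition is false
Branch taken: No

No


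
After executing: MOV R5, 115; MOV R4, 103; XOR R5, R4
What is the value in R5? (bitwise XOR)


Register state trace:
  MOV R5, 115  → R5 = 115 (0b01110011)
  MOV R4, 103  → R4 = 103 (0b01100111)
  XOR R5, R4  → R5 = 115 XOR 103 = 20 (0b00010100)
Final: R5 = 20

20


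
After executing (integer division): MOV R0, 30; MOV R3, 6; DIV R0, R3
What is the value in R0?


Register state trace:
  MOV R0, 30  → R0 = 30
  MOV R3, 6  → R3 = 6
  DIV R0, R3  → R0 = 30 // 6 = 5
Final: R0 = 5

5


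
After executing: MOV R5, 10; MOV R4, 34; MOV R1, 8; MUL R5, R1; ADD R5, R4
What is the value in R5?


Register state trace:
  MOV R5, 10  → R5 = 10
  MOV R4, 34  → R4 = 34
  MOV R1, 8  → R1 = 8
  MUL R5, R1  → R5 = 10 * 8 = 80
  ADD R5, R4  → R5 = 80 + 34 = 114
Final: R5 = 114

114


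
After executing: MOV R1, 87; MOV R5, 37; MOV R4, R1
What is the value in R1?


Register state trace:
  MOV R1, 87  → R1 = 87
  MOV R5, 37  → R5 = 37
  MOV R4, R1  → R4 = 87
Final: R1 = 87

87


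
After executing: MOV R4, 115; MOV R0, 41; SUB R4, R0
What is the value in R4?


Register state trace:
  MOV R4, 115  → R4 = 115
  MOV R0, 41  → R0 = 41
  SUB R4, R0  → R4 = 115 - 41 = 74
Final: R4 = 74

74
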